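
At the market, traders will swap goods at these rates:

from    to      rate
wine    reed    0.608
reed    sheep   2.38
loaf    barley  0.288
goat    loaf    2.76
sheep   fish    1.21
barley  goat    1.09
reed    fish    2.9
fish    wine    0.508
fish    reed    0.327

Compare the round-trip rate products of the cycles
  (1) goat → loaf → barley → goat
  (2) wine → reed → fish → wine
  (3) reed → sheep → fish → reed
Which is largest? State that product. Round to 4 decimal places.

0.9417

(1) 2.76 × 0.288 × 1.09 = 0.86642
(2) 0.608 × 2.9 × 0.508 = 0.89571
(3) 2.38 × 1.21 × 0.327 = 0.94169
Highest is cycle (3) at 0.9417 (≤1, no arbitrage).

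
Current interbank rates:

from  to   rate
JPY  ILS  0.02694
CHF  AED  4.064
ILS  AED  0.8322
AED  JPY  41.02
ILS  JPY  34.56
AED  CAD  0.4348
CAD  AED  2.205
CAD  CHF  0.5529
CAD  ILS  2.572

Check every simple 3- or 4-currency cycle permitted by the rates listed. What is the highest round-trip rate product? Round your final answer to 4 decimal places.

0.9770

CAD→CHF→AED→CAD: 0.5529 × 4.064 × 0.4348 = 0.97699
CAD→ILS→AED→CAD: 2.572 × 0.8322 × 0.4348 = 0.93065
AED→JPY→ILS→AED: 41.02 × 0.02694 × 0.8322 = 0.91965
Maximum is CAD→CHF→AED→CAD at 0.9770; no arbitrage — every cycle loses value.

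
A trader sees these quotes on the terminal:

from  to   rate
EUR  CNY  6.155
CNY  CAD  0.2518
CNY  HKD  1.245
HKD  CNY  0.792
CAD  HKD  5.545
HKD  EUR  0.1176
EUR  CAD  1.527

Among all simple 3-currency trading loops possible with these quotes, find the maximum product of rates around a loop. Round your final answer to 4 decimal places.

HKD→CNY→CAD→HKD: 0.792 × 0.2518 × 5.545 = 1.10581
HKD→EUR→CAD→HKD: 0.1176 × 1.527 × 5.545 = 0.99574
HKD→EUR→CNY→HKD: 0.1176 × 6.155 × 1.245 = 0.90117
Maximum is HKD→CNY→CAD→HKD at 1.1058; arbitrage exists.

1.1058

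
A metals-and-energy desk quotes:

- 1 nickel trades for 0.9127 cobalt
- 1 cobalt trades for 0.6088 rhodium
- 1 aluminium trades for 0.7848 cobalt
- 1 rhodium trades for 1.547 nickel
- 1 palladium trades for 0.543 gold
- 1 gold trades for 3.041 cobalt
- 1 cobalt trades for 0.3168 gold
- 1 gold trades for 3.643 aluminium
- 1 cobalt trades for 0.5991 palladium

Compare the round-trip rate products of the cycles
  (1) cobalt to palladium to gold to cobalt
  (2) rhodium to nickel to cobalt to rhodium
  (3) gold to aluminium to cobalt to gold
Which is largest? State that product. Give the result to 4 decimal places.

(1) 0.5991 × 0.543 × 3.041 = 0.98927
(2) 1.547 × 0.9127 × 0.6088 = 0.85959
(3) 3.643 × 0.7848 × 0.3168 = 0.90574
Highest is cycle (1) at 0.9893 (≤1, no arbitrage).

0.9893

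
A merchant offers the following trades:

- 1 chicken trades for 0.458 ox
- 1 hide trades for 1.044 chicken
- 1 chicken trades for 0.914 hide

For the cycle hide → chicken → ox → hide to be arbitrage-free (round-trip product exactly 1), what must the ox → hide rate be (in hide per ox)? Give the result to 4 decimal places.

2.0914

Known legs of the cycle: 1.044 × 0.458 = 0.478152
For no arbitrage the full-cycle product must be 1, so the missing rate is 1 / 0.478152 ≈ 2.091385.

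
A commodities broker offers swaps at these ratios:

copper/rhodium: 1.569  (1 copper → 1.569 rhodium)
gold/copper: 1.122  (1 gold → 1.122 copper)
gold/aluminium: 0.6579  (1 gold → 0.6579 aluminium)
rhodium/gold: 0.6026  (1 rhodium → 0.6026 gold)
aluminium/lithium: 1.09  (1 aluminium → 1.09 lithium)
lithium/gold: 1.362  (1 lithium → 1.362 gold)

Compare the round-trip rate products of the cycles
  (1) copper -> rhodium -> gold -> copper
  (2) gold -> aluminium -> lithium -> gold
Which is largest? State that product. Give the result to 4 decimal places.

(1) 1.569 × 0.6026 × 1.122 = 1.06083
(2) 0.6579 × 1.09 × 1.362 = 0.97671
Highest is cycle (1) at 1.0608 (>1, arbitrage).

1.0608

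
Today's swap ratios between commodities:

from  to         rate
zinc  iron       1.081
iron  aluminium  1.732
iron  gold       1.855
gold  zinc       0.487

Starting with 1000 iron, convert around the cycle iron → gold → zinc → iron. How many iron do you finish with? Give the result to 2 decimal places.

1000 iron × 1.855 = 1855 gold
1855 gold × 0.487 = 903.385 zinc
903.385 zinc × 1.081 = 976.559185 iron

976.56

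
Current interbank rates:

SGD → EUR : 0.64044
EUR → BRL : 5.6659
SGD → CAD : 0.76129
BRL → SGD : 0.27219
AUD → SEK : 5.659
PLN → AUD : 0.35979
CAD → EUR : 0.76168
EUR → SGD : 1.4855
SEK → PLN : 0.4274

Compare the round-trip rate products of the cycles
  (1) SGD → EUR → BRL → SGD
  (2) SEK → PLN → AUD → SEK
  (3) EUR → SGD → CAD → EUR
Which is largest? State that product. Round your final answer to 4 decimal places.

0.9877

(1) 0.64044 × 5.6659 × 0.27219 = 0.98769
(2) 0.4274 × 0.35979 × 5.659 = 0.87021
(3) 1.4855 × 0.76129 × 0.76168 = 0.86138
Highest is cycle (1) at 0.9877 (≤1, no arbitrage).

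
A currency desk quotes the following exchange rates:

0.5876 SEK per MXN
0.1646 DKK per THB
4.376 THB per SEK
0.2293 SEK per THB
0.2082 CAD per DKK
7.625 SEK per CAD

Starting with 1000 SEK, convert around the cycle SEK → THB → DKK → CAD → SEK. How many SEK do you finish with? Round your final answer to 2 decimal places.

1000 SEK × 4.376 = 4376 THB
4376 THB × 0.1646 = 720.2896 DKK
720.2896 DKK × 0.2082 = 149.96429472 CAD
149.96429472 CAD × 7.625 = 1143.47774724 SEK

1143.48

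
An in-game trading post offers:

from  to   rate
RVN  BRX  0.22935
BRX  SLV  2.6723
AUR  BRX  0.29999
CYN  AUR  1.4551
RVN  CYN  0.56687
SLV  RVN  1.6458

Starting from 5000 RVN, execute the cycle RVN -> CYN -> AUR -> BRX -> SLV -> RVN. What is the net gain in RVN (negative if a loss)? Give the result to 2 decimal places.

5000 RVN × 0.56687 = 2834.35 CYN
2834.35 CYN × 1.4551 = 4124.262685 AUR
4124.262685 AUR × 0.29999 = 1237.23756287315 BRX
1237.23756287315 BRX × 2.6723 = 3306.269939265918745 SLV
3306.269939265918745 SLV × 1.6458 = 5441.459066043849070521 RVN
Net change: 5441.459066043849070521 − 5000 = 441.459066043849070521 RVN

441.46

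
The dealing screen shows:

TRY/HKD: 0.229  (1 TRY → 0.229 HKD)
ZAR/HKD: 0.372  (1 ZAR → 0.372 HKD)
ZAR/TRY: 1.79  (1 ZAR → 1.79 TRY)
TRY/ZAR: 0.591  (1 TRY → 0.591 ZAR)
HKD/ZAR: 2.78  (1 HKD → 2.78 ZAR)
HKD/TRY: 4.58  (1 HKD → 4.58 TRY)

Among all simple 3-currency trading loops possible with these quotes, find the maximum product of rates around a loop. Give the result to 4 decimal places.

TRY→HKD→ZAR→TRY: 0.229 × 2.78 × 1.79 = 1.13955
TRY→ZAR→HKD→TRY: 0.591 × 0.372 × 4.58 = 1.00692
Maximum is TRY→HKD→ZAR→TRY at 1.1395; arbitrage exists.

1.1395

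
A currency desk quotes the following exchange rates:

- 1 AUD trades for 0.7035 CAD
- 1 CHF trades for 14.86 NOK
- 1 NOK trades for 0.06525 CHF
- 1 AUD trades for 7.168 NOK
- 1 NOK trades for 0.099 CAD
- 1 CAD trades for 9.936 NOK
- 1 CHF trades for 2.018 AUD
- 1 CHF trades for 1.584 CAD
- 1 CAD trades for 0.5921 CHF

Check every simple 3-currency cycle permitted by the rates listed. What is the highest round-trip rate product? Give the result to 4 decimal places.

1.0269

CAD→NOK→CHF→CAD: 9.936 × 0.06525 × 1.584 = 1.02695
NOK→CHF→AUD→NOK: 0.06525 × 2.018 × 7.168 = 0.94384
CAD→CHF→NOK→CAD: 0.5921 × 14.86 × 0.099 = 0.87106
CAD→CHF→AUD→CAD: 0.5921 × 2.018 × 0.7035 = 0.84058
Maximum is CAD→NOK→CHF→CAD at 1.0269; arbitrage exists.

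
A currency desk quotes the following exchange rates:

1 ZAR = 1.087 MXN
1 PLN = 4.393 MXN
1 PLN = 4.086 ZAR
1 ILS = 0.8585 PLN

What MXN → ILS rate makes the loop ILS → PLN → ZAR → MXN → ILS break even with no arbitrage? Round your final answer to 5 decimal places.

0.26226

Known legs of the cycle: 0.8585 × 4.086 × 1.087 = 3.813012297
For no arbitrage the full-cycle product must be 1, so the missing rate is 1 / 3.813012297 ≈ 0.2622598.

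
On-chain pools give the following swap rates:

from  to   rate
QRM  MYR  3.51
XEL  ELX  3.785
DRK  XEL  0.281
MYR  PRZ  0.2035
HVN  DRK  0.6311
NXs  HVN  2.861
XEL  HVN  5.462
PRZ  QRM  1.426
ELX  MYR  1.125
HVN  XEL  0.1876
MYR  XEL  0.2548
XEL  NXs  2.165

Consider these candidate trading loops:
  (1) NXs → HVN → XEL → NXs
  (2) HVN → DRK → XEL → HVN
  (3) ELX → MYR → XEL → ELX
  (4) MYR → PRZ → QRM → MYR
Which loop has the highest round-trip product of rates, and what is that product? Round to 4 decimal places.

1.1620

(1) 2.861 × 0.1876 × 2.165 = 1.16201
(2) 0.6311 × 0.281 × 5.462 = 0.96863
(3) 1.125 × 0.2548 × 3.785 = 1.08497
(4) 0.2035 × 1.426 × 3.51 = 1.01857
Highest is cycle (1) at 1.1620 (>1, arbitrage).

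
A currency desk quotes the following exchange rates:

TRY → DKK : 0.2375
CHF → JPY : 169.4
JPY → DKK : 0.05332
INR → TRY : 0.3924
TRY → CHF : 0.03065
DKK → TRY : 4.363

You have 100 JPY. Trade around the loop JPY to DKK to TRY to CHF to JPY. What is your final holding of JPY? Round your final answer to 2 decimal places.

100 JPY × 0.05332 = 5.332 DKK
5.332 DKK × 4.363 = 23.263516 TRY
23.263516 TRY × 0.03065 = 0.7130267654 CHF
0.7130267654 CHF × 169.4 = 120.78673405876 JPY

120.79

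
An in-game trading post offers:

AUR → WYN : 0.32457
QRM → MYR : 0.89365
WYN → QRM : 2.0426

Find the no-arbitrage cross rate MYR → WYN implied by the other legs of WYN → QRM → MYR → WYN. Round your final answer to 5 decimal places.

Known legs of the cycle: 2.0426 × 0.89365 = 1.82536949
For no arbitrage the full-cycle product must be 1, so the missing rate is 1 / 1.82536949 ≈ 0.5478343.

0.54783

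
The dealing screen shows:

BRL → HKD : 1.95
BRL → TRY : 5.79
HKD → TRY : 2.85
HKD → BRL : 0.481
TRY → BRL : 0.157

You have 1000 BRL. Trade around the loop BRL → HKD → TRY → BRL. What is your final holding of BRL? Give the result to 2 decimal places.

872.53

1000 BRL × 1.95 = 1950 HKD
1950 HKD × 2.85 = 5557.5 TRY
5557.5 TRY × 0.157 = 872.5275 BRL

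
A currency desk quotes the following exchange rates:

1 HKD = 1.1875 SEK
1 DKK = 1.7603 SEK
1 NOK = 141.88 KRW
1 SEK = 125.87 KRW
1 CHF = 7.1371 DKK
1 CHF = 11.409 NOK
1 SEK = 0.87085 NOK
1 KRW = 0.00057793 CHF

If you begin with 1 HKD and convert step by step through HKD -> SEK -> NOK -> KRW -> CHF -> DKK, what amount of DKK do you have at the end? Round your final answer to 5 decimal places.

0.60519

1 HKD × 1.1875 = 1.1875 SEK
1.1875 SEK × 0.87085 = 1.034134375 NOK
1.034134375 NOK × 141.88 = 146.722985125 KRW
146.722985125 KRW × 0.00057793 = 0.08479561479329125 CHF
0.08479561479329125 CHF × 7.1371 = 0.605194782341198980375 DKK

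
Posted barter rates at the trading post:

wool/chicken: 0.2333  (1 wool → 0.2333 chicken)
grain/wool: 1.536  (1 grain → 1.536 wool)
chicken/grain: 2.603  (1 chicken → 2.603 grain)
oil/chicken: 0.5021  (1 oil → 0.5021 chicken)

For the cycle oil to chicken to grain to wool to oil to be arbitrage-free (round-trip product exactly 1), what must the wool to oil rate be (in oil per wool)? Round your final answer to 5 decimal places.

Known legs of the cycle: 0.5021 × 2.603 × 1.536 = 2.0075002368
For no arbitrage the full-cycle product must be 1, so the missing rate is 1 / 2.0075002368 ≈ 0.4981319.

0.49813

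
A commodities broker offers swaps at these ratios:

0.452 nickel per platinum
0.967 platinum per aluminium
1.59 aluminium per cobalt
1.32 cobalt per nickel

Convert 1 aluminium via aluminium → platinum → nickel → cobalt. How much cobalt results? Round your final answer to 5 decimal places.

1 aluminium × 0.967 = 0.967 platinum
0.967 platinum × 0.452 = 0.437084 nickel
0.437084 nickel × 1.32 = 0.57695088 cobalt

0.57695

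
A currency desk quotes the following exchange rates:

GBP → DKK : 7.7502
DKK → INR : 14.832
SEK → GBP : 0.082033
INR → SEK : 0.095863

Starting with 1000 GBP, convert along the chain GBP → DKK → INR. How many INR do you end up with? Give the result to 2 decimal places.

114950.97

1000 GBP × 7.7502 = 7750.2 DKK
7750.2 DKK × 14.832 = 114950.9664 INR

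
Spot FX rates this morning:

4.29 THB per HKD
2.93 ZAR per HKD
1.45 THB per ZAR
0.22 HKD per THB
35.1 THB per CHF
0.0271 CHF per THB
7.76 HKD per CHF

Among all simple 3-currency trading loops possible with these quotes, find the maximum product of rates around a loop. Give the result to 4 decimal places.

ZAR→THB→HKD→ZAR: 1.45 × 0.22 × 2.93 = 0.93467
CHF→HKD→THB→CHF: 7.76 × 4.29 × 0.0271 = 0.90217
Maximum is ZAR→THB→HKD→ZAR at 0.9347; no arbitrage — every cycle loses value.

0.9347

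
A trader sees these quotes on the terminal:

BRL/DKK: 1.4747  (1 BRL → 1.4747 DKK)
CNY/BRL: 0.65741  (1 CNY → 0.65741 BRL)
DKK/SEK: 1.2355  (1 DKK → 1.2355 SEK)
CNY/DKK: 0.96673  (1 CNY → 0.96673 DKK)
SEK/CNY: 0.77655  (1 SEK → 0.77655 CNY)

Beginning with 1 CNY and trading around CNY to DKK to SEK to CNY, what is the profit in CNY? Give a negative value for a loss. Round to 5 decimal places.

-0.07249

1 CNY × 0.96673 = 0.96673 DKK
0.96673 DKK × 1.2355 = 1.194394915 SEK
1.194394915 SEK × 0.77655 = 0.92750737124325 CNY
Net change: 0.92750737124325 − 1 = -0.07249262875675 CNY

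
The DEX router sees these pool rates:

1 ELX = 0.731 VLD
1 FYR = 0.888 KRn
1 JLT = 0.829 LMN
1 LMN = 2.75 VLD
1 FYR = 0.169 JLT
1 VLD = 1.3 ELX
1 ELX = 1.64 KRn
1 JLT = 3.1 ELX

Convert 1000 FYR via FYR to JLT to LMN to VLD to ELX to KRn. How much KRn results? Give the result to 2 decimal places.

1000 FYR × 0.169 = 169 JLT
169 JLT × 0.829 = 140.101 LMN
140.101 LMN × 2.75 = 385.27775 VLD
385.27775 VLD × 1.3 = 500.861075 ELX
500.861075 ELX × 1.64 = 821.412163 KRn

821.41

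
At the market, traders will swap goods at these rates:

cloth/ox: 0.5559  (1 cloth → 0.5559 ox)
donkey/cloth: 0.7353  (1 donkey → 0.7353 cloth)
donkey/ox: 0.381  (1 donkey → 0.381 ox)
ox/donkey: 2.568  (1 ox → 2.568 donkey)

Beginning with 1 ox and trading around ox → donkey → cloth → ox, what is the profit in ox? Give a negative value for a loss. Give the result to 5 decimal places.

1 ox × 2.568 = 2.568 donkey
2.568 donkey × 0.7353 = 1.8882504 cloth
1.8882504 cloth × 0.5559 = 1.04967839736 ox
Net change: 1.04967839736 − 1 = 0.04967839736 ox

0.04968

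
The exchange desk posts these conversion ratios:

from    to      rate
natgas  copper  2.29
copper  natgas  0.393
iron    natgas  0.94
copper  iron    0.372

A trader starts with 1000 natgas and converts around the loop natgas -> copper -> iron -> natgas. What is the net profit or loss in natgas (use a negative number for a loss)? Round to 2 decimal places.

-199.23

1000 natgas × 2.29 = 2290 copper
2290 copper × 0.372 = 851.88 iron
851.88 iron × 0.94 = 800.7672 natgas
Net change: 800.7672 − 1000 = -199.2328 natgas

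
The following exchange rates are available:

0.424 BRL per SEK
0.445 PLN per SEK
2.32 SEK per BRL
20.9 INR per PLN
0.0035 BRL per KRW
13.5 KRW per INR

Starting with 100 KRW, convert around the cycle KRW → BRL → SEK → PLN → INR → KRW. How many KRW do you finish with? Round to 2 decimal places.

100 KRW × 0.0035 = 0.35 BRL
0.35 BRL × 2.32 = 0.812 SEK
0.812 SEK × 0.445 = 0.36134 PLN
0.36134 PLN × 20.9 = 7.552006 INR
7.552006 INR × 13.5 = 101.952081 KRW

101.95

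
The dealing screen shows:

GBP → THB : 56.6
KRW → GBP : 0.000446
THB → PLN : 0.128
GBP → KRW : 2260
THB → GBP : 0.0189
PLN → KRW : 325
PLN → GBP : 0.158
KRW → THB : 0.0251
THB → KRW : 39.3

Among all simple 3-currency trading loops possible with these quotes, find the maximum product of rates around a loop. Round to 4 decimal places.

1.1447

GBP→THB→PLN→GBP: 56.6 × 0.128 × 0.158 = 1.14468
GBP→KRW→THB→GBP: 2260 × 0.0251 × 0.0189 = 1.07212
THB→PLN→KRW→THB: 0.128 × 325 × 0.0251 = 1.04416
GBP→THB→KRW→GBP: 56.6 × 39.3 × 0.000446 = 0.99207
Maximum is GBP→THB→PLN→GBP at 1.1447; arbitrage exists.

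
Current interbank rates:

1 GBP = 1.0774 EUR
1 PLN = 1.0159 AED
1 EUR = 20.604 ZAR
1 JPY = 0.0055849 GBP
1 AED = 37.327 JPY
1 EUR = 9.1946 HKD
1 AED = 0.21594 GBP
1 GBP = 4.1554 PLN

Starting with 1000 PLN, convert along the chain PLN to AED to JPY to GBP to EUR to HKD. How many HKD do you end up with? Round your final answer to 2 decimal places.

2097.97

1000 PLN × 1.0159 = 1015.9 AED
1015.9 AED × 37.327 = 37920.4993 JPY
37920.4993 JPY × 0.0055849 = 211.78219654057 GBP
211.78219654057 GBP × 1.0774 = 228.174138552810118 EUR
228.174138552810118 EUR × 9.1946 = 2097.9699343376679109628 HKD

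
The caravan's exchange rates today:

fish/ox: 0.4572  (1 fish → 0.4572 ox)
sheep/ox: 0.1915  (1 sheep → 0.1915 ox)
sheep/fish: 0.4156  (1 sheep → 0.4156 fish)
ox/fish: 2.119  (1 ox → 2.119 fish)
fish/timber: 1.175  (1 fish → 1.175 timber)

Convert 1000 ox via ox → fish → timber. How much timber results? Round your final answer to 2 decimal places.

1000 ox × 2.119 = 2119 fish
2119 fish × 1.175 = 2489.825 timber

2489.83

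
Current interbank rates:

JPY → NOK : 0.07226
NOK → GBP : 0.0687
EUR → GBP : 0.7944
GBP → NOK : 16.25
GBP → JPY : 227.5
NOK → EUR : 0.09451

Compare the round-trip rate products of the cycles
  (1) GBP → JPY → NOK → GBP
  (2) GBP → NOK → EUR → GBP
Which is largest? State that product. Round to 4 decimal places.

1.2200

(1) 227.5 × 0.07226 × 0.0687 = 1.12937
(2) 16.25 × 0.09451 × 0.7944 = 1.22003
Highest is cycle (2) at 1.2200 (>1, arbitrage).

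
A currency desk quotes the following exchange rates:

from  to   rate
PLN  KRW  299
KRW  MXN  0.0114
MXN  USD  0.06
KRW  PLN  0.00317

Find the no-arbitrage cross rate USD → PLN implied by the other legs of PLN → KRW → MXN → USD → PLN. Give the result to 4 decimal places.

Known legs of the cycle: 299 × 0.0114 × 0.06 = 0.204516
For no arbitrage the full-cycle product must be 1, so the missing rate is 1 / 0.204516 ≈ 4.889593.

4.8896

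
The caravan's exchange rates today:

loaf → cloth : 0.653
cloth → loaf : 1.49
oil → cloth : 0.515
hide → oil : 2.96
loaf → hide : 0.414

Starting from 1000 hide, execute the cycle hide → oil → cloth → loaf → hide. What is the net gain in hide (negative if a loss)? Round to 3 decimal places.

-59.659

1000 hide × 2.96 = 2960 oil
2960 oil × 0.515 = 1524.4 cloth
1524.4 cloth × 1.49 = 2271.356 loaf
2271.356 loaf × 0.414 = 940.341384 hide
Net change: 940.341384 − 1000 = -59.658616 hide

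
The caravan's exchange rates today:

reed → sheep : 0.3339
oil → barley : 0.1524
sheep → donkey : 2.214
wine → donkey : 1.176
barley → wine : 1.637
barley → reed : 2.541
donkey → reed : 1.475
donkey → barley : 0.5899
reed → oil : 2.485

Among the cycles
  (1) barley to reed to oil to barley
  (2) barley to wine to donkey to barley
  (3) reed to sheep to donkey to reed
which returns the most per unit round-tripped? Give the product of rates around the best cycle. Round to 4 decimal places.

(1) 2.541 × 2.485 × 0.1524 = 0.96231
(2) 1.637 × 1.176 × 0.5899 = 1.13562
(3) 0.3339 × 2.214 × 1.475 = 1.09040
Highest is cycle (2) at 1.1356 (>1, arbitrage).

1.1356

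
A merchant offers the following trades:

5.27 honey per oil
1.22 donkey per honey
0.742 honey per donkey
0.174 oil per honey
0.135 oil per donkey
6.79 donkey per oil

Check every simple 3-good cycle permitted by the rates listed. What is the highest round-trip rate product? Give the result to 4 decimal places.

0.8766

honey→oil→donkey→honey: 0.174 × 6.79 × 0.742 = 0.87664
honey→donkey→oil→honey: 1.22 × 0.135 × 5.27 = 0.86797
Maximum is honey→oil→donkey→honey at 0.8766; no arbitrage — every cycle loses value.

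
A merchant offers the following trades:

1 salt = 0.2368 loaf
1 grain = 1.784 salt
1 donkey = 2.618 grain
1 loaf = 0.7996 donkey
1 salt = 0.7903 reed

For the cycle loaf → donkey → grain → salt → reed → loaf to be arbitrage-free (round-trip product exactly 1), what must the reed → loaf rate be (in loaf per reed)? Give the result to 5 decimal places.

Known legs of the cycle: 0.7996 × 2.618 × 1.784 × 0.7903 = 2.95140806462656
For no arbitrage the full-cycle product must be 1, so the missing rate is 1 / 2.95140806462656 ≈ 0.3388213.

0.33882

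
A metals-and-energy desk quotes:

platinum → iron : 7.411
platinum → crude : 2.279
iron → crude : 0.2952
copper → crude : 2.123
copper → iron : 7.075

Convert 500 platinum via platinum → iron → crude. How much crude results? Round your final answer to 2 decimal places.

1093.86

500 platinum × 7.411 = 3705.5 iron
3705.5 iron × 0.2952 = 1093.8636 crude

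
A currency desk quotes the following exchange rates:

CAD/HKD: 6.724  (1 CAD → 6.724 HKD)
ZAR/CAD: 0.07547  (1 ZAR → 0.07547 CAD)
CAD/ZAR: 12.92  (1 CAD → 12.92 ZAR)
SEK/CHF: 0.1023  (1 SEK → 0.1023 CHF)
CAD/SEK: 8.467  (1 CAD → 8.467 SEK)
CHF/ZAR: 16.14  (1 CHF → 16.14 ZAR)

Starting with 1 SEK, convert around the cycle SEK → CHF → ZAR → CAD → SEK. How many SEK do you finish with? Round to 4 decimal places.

1 SEK × 0.1023 = 0.1023 CHF
0.1023 CHF × 16.14 = 1.651122 ZAR
1.651122 ZAR × 0.07547 = 0.12461017734 CAD
0.12461017734 CAD × 8.467 = 1.05507437153778 SEK

1.0551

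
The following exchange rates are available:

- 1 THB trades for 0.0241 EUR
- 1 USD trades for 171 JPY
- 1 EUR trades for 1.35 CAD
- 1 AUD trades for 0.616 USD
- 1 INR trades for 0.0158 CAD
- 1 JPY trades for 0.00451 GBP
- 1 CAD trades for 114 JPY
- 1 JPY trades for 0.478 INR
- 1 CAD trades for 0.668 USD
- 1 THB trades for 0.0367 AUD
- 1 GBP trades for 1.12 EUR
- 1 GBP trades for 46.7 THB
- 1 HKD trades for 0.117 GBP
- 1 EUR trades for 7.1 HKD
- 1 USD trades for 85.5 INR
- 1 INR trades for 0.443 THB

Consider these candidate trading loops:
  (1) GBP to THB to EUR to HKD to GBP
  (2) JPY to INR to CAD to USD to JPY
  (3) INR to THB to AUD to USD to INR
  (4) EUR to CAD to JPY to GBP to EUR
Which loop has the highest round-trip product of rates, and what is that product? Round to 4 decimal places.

0.9349

(1) 46.7 × 0.0241 × 7.1 × 0.117 = 0.93493
(2) 0.478 × 0.0158 × 0.668 × 171 = 0.86270
(3) 0.443 × 0.0367 × 0.616 × 85.5 = 0.85628
(4) 1.35 × 114 × 0.00451 × 1.12 = 0.77738
Highest is cycle (1) at 0.9349 (≤1, no arbitrage).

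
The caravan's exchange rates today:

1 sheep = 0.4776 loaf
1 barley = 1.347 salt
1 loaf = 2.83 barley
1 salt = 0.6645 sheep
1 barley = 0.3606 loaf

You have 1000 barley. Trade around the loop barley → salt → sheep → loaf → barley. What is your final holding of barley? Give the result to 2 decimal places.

1000 barley × 1.347 = 1347 salt
1347 salt × 0.6645 = 895.0815 sheep
895.0815 sheep × 0.4776 = 427.4909244 loaf
427.4909244 loaf × 2.83 = 1209.799316052 barley

1209.80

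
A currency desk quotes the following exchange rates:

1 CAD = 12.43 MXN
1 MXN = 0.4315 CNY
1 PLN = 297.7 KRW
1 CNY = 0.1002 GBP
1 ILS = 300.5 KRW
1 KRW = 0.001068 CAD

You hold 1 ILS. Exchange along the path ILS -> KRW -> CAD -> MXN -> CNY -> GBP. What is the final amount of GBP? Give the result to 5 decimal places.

1 ILS × 300.5 = 300.5 KRW
300.5 KRW × 0.001068 = 0.320934 CAD
0.320934 CAD × 12.43 = 3.98920962 MXN
3.98920962 MXN × 0.4315 = 1.72134395103 CNY
1.72134395103 CNY × 0.1002 = 0.172478663893206 GBP

0.17248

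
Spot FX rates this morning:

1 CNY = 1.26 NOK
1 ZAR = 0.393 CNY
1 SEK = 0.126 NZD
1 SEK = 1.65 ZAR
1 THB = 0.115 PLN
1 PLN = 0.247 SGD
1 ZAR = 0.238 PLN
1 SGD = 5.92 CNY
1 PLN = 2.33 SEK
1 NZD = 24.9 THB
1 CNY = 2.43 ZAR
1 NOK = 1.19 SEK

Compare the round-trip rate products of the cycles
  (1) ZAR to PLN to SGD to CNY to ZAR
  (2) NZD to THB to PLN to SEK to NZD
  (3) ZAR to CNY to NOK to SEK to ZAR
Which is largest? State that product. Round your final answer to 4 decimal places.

0.9723

(1) 0.238 × 0.247 × 5.92 × 2.43 = 0.84567
(2) 24.9 × 0.115 × 2.33 × 0.126 = 0.84067
(3) 0.393 × 1.26 × 1.19 × 1.65 = 0.97229
Highest is cycle (3) at 0.9723 (≤1, no arbitrage).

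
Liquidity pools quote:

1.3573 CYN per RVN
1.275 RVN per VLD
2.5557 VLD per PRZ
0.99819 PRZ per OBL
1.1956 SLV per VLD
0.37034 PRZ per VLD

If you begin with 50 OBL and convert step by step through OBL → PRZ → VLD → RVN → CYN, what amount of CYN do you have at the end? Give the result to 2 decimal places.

50 OBL × 0.99819 = 49.9095 PRZ
49.9095 PRZ × 2.5557 = 127.55370915 VLD
127.55370915 VLD × 1.275 = 162.63097916625 RVN
162.63097916625 RVN × 1.3573 = 220.739028022351125 CYN

220.74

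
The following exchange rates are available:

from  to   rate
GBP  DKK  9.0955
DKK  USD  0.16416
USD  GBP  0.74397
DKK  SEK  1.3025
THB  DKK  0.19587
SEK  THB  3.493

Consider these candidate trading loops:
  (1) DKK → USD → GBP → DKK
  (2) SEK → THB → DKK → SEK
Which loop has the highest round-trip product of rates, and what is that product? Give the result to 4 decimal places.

(1) 0.16416 × 0.74397 × 9.0955 = 1.11083
(2) 3.493 × 0.19587 × 1.3025 = 0.89114
Highest is cycle (1) at 1.1108 (>1, arbitrage).

1.1108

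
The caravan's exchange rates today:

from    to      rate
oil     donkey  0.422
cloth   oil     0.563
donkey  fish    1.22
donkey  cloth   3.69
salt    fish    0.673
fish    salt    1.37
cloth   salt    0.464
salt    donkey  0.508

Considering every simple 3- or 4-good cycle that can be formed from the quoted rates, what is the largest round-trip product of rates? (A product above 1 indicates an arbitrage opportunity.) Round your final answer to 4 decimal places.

donkey→cloth→oil→donkey: 3.69 × 0.563 × 0.422 = 0.87669
donkey→cloth→salt→donkey: 3.69 × 0.464 × 0.508 = 0.86978
donkey→fish→salt→donkey: 1.22 × 1.37 × 0.508 = 0.84907
Maximum is donkey→cloth→oil→donkey at 0.8767; no arbitrage — every cycle loses value.

0.8767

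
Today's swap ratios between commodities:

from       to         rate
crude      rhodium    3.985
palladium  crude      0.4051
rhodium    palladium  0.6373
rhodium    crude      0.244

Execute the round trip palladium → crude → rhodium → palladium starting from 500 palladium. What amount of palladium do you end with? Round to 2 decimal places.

514.40

500 palladium × 0.4051 = 202.55 crude
202.55 crude × 3.985 = 807.16175 rhodium
807.16175 rhodium × 0.6373 = 514.404183275 palladium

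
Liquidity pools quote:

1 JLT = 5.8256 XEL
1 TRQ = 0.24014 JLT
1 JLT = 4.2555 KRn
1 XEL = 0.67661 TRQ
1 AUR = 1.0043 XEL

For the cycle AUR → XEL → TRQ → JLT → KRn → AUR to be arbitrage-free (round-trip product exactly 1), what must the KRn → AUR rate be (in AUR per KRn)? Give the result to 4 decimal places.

1.4401

Known legs of the cycle: 1.0043 × 0.67661 × 0.24014 × 4.2555 = 0.69441161438500071
For no arbitrage the full-cycle product must be 1, so the missing rate is 1 / 0.69441161438500071 ≈ 1.440068.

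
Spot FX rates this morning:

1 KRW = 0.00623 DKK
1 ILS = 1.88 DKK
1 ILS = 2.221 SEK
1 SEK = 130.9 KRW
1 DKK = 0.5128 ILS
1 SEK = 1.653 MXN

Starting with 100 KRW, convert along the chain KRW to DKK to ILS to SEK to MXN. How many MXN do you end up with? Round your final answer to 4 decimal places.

1.1729

100 KRW × 0.00623 = 0.623 DKK
0.623 DKK × 0.5128 = 0.3194744 ILS
0.3194744 ILS × 2.221 = 0.7095526424 SEK
0.7095526424 SEK × 1.653 = 1.1728905178872 MXN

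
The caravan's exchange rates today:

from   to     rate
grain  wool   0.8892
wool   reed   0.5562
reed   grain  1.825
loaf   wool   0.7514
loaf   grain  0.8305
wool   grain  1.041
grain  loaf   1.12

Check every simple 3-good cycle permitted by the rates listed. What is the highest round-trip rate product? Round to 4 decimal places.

0.9026

wool→reed→grain→wool: 0.5562 × 1.825 × 0.8892 = 0.90260
wool→grain→loaf→wool: 1.041 × 1.12 × 0.7514 = 0.87607
Maximum is wool→reed→grain→wool at 0.9026; no arbitrage — every cycle loses value.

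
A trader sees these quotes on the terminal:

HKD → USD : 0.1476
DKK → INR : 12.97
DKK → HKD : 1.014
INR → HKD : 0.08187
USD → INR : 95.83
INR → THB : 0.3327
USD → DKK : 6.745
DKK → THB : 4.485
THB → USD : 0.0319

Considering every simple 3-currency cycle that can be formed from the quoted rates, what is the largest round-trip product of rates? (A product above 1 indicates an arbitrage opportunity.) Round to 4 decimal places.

1.1580

HKD→USD→INR→HKD: 0.1476 × 95.83 × 0.08187 = 1.15801
THB→USD→INR→THB: 0.0319 × 95.83 × 0.3327 = 1.01706
HKD→USD→DKK→HKD: 0.1476 × 6.745 × 1.014 = 1.00950
THB→USD→DKK→THB: 0.0319 × 6.745 × 4.485 = 0.96502
Maximum is HKD→USD→INR→HKD at 1.1580; arbitrage exists.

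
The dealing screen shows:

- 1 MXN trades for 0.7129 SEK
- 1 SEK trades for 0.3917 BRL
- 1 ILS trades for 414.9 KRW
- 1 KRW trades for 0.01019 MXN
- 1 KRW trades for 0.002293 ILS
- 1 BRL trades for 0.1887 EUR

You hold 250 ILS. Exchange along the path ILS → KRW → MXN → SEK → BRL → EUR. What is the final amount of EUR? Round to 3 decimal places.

250 ILS × 414.9 = 103725 KRW
103725 KRW × 0.01019 = 1056.95775 MXN
1056.95775 MXN × 0.7129 = 753.505179975 SEK
753.505179975 SEK × 0.3917 = 295.1479789962075 BRL
295.1479789962075 BRL × 0.1887 = 55.69442363658435525 EUR

55.694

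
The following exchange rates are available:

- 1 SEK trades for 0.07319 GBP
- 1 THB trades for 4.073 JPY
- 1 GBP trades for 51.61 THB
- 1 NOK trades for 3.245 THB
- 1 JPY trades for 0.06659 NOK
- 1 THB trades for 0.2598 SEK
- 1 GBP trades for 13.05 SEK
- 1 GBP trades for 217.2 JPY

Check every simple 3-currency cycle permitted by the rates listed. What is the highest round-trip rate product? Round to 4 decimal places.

0.9814

SEK→GBP→THB→SEK: 0.07319 × 51.61 × 0.2598 = 0.98135
JPY→NOK→THB→JPY: 0.06659 × 3.245 × 4.073 = 0.88011
Maximum is SEK→GBP→THB→SEK at 0.9814; no arbitrage — every cycle loses value.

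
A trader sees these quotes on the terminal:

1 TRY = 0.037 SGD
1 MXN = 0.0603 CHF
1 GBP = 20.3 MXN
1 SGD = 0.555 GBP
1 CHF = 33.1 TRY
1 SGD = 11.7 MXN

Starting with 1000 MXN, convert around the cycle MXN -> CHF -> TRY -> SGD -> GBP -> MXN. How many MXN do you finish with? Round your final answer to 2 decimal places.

832.02

1000 MXN × 0.0603 = 60.3 CHF
60.3 CHF × 33.1 = 1995.93 TRY
1995.93 TRY × 0.037 = 73.84941 SGD
73.84941 SGD × 0.555 = 40.98642255 GBP
40.98642255 GBP × 20.3 = 832.024377765 MXN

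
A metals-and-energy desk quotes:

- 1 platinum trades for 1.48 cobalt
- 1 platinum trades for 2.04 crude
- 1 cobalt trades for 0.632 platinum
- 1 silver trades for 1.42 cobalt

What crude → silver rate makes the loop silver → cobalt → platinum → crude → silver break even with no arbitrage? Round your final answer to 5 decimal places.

0.54622

Known legs of the cycle: 1.42 × 0.632 × 2.04 = 1.8307776
For no arbitrage the full-cycle product must be 1, so the missing rate is 1 / 1.8307776 ≈ 0.5462160.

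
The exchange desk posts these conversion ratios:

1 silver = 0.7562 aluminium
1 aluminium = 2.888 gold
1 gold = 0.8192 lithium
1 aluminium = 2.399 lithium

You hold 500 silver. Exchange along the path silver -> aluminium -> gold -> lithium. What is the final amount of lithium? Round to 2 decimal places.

500 silver × 0.7562 = 378.1 aluminium
378.1 aluminium × 2.888 = 1091.9528 gold
1091.9528 gold × 0.8192 = 894.52773376 lithium

894.53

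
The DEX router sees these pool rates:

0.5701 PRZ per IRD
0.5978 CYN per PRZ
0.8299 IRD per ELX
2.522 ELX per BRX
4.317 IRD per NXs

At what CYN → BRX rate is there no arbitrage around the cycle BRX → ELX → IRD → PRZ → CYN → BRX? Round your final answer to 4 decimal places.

1.4019

Known legs of the cycle: 2.522 × 0.8299 × 0.5701 × 0.5978 = 0.713309155825084
For no arbitrage the full-cycle product must be 1, so the missing rate is 1 / 0.713309155825084 ≈ 1.401917.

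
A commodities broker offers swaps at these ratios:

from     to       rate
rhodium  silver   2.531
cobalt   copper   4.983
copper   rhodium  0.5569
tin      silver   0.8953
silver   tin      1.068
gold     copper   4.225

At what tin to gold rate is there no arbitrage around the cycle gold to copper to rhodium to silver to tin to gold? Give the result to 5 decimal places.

0.15723

Known legs of the cycle: 4.225 × 0.5569 × 2.531 × 1.068 = 6.36014957097
For no arbitrage the full-cycle product must be 1, so the missing rate is 1 / 6.36014957097 ≈ 0.1572290.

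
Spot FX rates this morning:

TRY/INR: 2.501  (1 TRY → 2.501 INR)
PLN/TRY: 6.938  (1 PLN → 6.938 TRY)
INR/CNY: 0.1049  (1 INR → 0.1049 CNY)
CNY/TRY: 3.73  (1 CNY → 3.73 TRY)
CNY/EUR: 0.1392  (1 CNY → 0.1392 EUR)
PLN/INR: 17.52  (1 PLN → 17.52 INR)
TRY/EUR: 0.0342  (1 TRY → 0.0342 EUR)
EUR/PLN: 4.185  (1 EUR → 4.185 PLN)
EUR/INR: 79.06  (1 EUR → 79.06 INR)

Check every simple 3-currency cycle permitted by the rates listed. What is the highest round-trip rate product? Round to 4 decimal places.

1.1544

EUR→INR→CNY→EUR: 79.06 × 0.1049 × 0.1392 = 1.15444
TRY→EUR→PLN→TRY: 0.0342 × 4.185 × 6.938 = 0.99302
TRY→INR→CNY→TRY: 2.501 × 0.1049 × 3.73 = 0.97858
Maximum is EUR→INR→CNY→EUR at 1.1544; arbitrage exists.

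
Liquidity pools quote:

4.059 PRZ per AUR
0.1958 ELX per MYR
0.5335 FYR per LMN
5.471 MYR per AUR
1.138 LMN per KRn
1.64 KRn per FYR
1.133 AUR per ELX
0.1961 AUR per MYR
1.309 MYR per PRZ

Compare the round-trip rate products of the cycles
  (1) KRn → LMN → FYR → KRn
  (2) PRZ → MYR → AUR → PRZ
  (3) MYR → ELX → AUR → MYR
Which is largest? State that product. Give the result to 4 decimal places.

(1) 1.138 × 0.5335 × 1.64 = 0.99568
(2) 1.309 × 0.1961 × 4.059 = 1.04192
(3) 0.1958 × 1.133 × 5.471 = 1.21369
Highest is cycle (3) at 1.2137 (>1, arbitrage).

1.2137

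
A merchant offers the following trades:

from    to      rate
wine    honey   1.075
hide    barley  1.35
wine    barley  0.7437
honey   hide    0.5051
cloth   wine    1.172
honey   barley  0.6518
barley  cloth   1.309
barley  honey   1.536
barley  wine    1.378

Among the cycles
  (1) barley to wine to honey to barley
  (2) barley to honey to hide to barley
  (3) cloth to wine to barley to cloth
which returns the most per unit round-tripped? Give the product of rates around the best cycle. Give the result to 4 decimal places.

1.1409

(1) 1.378 × 1.075 × 0.6518 = 0.96554
(2) 1.536 × 0.5051 × 1.35 = 1.04738
(3) 1.172 × 0.7437 × 1.309 = 1.14095
Highest is cycle (3) at 1.1409 (>1, arbitrage).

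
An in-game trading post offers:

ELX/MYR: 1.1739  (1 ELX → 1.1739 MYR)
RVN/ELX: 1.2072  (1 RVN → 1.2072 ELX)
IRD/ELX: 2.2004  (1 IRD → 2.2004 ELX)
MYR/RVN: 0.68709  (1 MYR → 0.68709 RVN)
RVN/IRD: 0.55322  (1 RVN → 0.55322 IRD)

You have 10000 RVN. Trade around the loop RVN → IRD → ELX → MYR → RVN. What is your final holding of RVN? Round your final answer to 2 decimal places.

10000 RVN × 0.55322 = 5532.2 IRD
5532.2 IRD × 2.2004 = 12173.05288 ELX
12173.05288 ELX × 1.1739 = 14289.946775832 MYR
14289.946775832 MYR × 0.68709 = 9818.47953020640888 RVN

9818.48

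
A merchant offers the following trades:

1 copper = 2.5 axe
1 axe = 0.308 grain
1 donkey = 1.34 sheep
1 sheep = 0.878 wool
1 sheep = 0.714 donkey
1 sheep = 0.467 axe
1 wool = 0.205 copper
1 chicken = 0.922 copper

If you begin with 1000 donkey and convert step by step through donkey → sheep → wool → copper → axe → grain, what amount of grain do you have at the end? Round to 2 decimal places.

185.71

1000 donkey × 1.34 = 1340 sheep
1340 sheep × 0.878 = 1176.52 wool
1176.52 wool × 0.205 = 241.1866 copper
241.1866 copper × 2.5 = 602.9665 axe
602.9665 axe × 0.308 = 185.713682 grain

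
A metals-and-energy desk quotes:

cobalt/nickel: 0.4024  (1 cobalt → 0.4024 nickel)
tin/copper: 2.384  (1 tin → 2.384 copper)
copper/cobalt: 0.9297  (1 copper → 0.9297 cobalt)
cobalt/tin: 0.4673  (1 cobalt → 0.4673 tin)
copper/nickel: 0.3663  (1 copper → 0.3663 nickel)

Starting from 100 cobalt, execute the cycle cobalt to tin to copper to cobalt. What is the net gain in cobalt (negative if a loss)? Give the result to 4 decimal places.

100 cobalt × 0.4673 = 46.73 tin
46.73 tin × 2.384 = 111.40432 copper
111.40432 copper × 0.9297 = 103.572596304 cobalt
Net change: 103.572596304 − 100 = 3.572596304 cobalt

3.5726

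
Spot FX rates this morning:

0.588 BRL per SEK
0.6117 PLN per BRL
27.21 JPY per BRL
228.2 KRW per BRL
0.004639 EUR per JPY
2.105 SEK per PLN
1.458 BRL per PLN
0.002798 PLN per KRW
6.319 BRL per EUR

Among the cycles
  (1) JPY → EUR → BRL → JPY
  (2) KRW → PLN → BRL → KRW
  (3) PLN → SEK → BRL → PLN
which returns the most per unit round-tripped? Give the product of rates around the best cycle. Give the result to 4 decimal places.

0.9309

(1) 0.004639 × 6.319 × 27.21 = 0.79763
(2) 0.002798 × 1.458 × 228.2 = 0.93094
(3) 2.105 × 0.588 × 0.6117 = 0.75713
Highest is cycle (2) at 0.9309 (≤1, no arbitrage).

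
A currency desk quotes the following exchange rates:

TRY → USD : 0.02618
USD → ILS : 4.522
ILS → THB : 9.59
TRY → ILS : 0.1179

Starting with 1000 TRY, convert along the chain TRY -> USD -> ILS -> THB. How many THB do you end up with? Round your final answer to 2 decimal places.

1135.32

1000 TRY × 0.02618 = 26.18 USD
26.18 USD × 4.522 = 118.38596 ILS
118.38596 ILS × 9.59 = 1135.3213564 THB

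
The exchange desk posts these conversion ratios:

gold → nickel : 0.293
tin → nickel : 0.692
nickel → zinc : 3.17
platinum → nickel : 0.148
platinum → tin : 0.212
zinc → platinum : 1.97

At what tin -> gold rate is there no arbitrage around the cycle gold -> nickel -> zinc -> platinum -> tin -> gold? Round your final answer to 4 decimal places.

Known legs of the cycle: 0.293 × 3.17 × 1.97 × 0.212 = 0.3879082084
For no arbitrage the full-cycle product must be 1, so the missing rate is 1 / 0.3879082084 ≈ 2.577929.

2.5779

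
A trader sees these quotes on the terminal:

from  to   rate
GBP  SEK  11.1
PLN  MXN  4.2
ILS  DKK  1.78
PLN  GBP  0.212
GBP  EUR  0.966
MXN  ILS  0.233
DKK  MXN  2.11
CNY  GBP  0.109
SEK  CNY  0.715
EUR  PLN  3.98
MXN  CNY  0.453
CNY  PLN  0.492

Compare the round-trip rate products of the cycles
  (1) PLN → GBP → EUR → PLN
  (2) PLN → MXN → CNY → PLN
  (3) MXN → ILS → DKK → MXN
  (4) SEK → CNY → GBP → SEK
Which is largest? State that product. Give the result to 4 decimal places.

(1) 0.212 × 0.966 × 3.98 = 0.81507
(2) 4.2 × 0.453 × 0.492 = 0.93608
(3) 0.233 × 1.78 × 2.11 = 0.87510
(4) 0.715 × 0.109 × 11.1 = 0.86508
Highest is cycle (2) at 0.9361 (≤1, no arbitrage).

0.9361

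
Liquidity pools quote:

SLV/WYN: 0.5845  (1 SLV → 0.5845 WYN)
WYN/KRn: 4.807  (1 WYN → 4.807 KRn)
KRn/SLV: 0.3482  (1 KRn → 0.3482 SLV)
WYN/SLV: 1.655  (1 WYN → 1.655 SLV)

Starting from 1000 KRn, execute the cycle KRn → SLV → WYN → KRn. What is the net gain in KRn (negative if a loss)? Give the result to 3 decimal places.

1000 KRn × 0.3482 = 348.2 SLV
348.2 SLV × 0.5845 = 203.5229 WYN
203.5229 WYN × 4.807 = 978.3345803 KRn
Net change: 978.3345803 − 1000 = -21.6654197 KRn

-21.665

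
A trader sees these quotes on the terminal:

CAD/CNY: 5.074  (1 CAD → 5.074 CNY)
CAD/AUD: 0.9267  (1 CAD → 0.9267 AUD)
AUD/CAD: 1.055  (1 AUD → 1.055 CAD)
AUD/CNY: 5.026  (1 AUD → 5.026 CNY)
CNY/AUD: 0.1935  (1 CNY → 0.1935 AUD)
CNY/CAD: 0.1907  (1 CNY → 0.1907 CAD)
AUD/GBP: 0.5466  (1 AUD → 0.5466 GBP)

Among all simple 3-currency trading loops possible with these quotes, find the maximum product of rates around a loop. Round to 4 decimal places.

1.0358

CNY→AUD→CAD→CNY: 0.1935 × 1.055 × 5.074 = 1.03582
CNY→CAD→AUD→CNY: 0.1907 × 0.9267 × 5.026 = 0.88820
Maximum is CNY→AUD→CAD→CNY at 1.0358; arbitrage exists.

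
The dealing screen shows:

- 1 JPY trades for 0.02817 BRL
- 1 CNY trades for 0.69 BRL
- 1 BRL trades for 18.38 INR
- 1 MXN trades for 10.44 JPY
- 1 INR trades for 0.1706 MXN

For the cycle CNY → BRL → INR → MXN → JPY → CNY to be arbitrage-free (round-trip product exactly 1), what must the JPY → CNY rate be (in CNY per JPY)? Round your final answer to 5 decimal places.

Known legs of the cycle: 0.69 × 18.38 × 0.1706 × 10.44 = 22.5878098608
For no arbitrage the full-cycle product must be 1, so the missing rate is 1 / 22.5878098608 ≈ 0.0442717.

0.04427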